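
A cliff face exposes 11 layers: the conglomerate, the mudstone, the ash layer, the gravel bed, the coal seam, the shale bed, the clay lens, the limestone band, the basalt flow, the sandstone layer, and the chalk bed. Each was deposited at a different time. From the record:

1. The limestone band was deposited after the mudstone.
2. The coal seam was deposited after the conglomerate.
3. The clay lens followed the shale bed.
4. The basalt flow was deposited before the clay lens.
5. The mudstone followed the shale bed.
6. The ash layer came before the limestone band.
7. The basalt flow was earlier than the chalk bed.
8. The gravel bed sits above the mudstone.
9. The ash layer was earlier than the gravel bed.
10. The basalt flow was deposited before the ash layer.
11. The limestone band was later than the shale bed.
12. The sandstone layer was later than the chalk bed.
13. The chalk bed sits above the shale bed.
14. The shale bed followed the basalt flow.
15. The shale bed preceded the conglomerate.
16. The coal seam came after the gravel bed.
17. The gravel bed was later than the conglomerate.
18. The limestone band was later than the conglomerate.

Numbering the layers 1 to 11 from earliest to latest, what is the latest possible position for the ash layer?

The ash layer must come before the coal seam, the gravel bed, and the limestone band — 3 layers forced after it.
Everything else can be placed before the ash layer in some valid order, so the ash layer can sit as late as position 11 − 3 = 8.

8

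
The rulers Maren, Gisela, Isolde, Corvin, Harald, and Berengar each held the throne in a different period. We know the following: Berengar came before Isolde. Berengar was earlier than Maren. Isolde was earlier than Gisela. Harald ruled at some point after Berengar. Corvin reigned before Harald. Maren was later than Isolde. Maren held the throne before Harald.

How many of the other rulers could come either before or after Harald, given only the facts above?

1

Forced before Harald: Berengar, Corvin, Isolde, and Maren.
That leaves Gisela with no forced order relative to Harald — 1.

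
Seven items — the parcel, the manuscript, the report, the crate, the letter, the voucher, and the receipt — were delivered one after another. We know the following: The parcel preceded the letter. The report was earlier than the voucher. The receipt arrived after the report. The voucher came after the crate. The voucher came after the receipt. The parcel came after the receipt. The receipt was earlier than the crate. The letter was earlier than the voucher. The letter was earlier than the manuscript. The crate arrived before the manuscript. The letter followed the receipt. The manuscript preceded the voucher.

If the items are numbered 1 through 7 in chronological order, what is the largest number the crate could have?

The crate must come before the manuscript and the voucher — 2 items forced after it.
Everything else can be placed before the crate in some valid order, so the crate can sit as late as position 7 − 2 = 5.

5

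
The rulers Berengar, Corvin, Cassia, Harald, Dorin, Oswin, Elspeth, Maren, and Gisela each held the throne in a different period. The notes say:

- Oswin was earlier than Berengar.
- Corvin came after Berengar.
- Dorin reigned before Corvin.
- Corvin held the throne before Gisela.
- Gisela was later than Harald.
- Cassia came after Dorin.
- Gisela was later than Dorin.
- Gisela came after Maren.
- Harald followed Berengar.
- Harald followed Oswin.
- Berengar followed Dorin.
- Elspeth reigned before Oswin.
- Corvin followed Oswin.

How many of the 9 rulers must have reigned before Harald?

4

Directly stated before Harald: Berengar and Oswin.
Dorin reaches Harald via Dorin → Berengar → Harald.
Elspeth reaches Harald via Elspeth → Oswin → Harald.
No chain forces Cassia (or any of the others) ahead of Harald.
That's Berengar, Dorin, Elspeth, and Oswin — 4 in all.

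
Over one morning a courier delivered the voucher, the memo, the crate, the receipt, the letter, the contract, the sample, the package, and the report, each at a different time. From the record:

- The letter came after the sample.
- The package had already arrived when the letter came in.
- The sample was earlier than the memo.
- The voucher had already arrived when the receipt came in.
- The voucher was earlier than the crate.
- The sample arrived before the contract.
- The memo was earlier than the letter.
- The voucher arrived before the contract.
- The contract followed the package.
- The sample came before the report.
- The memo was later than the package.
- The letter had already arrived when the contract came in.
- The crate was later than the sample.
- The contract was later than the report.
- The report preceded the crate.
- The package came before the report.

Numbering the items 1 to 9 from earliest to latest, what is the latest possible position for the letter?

The letter must come before the contract — 1 item forced after it.
Everything else can be placed before the letter in some valid order, so the letter can sit as late as position 9 − 1 = 8.

8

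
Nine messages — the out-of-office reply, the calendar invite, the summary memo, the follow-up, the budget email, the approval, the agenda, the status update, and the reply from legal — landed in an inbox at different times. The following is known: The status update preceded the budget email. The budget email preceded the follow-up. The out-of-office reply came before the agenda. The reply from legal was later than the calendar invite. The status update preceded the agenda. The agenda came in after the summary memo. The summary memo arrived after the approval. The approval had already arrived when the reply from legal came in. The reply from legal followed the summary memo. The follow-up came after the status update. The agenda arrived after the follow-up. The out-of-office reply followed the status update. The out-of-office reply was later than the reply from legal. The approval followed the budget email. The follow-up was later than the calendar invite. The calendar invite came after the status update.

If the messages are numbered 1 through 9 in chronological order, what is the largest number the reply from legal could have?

The reply from legal must come before the agenda and the out-of-office reply — 2 messages forced after it.
Everything else can be placed before the reply from legal in some valid order, so the reply from legal can sit as late as position 9 − 2 = 7.

7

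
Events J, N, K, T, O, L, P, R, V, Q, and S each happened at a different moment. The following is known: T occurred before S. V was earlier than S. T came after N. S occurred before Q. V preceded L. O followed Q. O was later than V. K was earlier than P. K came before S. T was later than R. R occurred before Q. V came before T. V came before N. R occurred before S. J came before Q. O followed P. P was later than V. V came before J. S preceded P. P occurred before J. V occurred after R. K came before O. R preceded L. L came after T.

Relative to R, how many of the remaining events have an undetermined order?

Forced after R: J, L, N, O, P, Q, S, T, and V.
That leaves K with no forced order relative to R — 1.

1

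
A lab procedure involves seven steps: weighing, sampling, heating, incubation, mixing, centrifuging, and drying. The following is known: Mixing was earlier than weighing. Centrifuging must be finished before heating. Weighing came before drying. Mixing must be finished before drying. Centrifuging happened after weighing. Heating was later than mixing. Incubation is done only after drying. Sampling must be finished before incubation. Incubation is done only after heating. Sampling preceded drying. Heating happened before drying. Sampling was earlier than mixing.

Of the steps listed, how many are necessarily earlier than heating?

Directly stated before heating: centrifuging and mixing.
Sampling reaches heating via sampling → mixing → heating.
Weighing reaches heating via weighing → centrifuging → heating.
That's centrifuging, mixing, sampling, and weighing — 4 in all.

4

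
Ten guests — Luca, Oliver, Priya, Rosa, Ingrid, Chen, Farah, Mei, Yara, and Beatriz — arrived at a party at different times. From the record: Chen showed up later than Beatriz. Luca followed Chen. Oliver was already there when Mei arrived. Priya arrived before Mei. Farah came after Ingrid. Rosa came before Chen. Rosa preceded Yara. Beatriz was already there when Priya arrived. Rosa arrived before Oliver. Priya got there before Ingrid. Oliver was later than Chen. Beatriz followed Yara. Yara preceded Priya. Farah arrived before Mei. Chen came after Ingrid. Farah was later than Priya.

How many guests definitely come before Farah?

Directly stated before Farah: Ingrid and Priya.
Beatriz reaches Farah via Beatriz → Priya → Farah.
Rosa reaches Farah via Rosa → Yara → Priya → Farah.
Yara reaches Farah via Yara → Priya → Farah.
No chain forces Luca (or any of the others) ahead of Farah.
That's Beatriz, Ingrid, Priya, Rosa, and Yara — 5 in all.

5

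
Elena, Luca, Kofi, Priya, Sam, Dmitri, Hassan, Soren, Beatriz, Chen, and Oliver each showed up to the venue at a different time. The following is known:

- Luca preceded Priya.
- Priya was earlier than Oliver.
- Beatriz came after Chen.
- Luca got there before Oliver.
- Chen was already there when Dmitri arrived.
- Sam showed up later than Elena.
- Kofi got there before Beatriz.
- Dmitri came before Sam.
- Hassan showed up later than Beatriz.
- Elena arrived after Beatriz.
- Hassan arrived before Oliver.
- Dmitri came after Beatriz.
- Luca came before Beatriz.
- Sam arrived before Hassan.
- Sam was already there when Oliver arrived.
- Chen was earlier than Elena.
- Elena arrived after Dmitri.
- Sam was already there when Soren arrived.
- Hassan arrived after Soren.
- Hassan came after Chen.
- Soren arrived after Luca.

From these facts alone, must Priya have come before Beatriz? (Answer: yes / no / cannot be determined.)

No chain of stated constraints runs from Priya to Beatriz, and none runs from Beatriz to Priya either.
So the relative order of Priya and Beatriz is not fixed by the given facts.

cannot be determined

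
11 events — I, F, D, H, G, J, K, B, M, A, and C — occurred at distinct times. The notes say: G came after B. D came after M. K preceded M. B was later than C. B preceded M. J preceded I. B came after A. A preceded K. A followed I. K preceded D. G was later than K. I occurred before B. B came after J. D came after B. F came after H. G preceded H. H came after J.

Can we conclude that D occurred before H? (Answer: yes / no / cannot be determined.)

cannot be determined

No chain of stated constraints runs from D to H, and none runs from H to D either.
So the relative order of D and H is not fixed by the given facts.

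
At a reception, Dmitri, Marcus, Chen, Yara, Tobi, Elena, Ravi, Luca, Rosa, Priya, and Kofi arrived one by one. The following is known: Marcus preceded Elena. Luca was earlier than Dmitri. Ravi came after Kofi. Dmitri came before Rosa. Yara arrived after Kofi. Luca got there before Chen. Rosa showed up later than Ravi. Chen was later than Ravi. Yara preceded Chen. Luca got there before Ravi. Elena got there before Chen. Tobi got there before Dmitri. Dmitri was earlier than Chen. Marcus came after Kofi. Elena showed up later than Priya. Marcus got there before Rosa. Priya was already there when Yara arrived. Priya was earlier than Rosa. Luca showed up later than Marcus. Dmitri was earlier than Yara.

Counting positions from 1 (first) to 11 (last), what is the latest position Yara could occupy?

10

Yara must come before Chen — 1 guest forced after them.
Everything else can be placed before Yara in some valid order, so Yara can sit as late as position 11 − 1 = 10.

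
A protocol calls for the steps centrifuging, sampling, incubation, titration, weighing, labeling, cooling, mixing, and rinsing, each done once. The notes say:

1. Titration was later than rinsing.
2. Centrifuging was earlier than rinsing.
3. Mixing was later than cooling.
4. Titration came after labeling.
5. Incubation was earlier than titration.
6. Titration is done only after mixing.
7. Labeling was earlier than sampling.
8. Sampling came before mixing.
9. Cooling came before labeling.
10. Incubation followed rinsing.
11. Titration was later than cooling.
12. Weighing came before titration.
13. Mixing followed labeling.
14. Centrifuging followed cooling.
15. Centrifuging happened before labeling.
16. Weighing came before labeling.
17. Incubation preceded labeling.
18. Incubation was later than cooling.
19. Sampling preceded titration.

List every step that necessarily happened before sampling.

Directly stated before sampling: labeling.
Centrifuging reaches sampling via centrifuging → labeling → sampling.
Cooling reaches sampling via cooling → labeling → sampling.
Incubation reaches sampling via incubation → labeling → sampling.
Likewise rinsing and weighing each reach sampling by chaining the stated constraints.

centrifuging, cooling, incubation, labeling, rinsing, weighing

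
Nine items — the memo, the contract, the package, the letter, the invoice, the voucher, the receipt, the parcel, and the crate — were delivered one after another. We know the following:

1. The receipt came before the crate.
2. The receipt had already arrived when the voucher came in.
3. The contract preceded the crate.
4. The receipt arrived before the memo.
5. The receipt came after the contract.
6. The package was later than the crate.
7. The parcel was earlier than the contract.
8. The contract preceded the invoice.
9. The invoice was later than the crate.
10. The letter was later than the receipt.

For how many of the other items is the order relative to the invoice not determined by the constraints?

Forced before the invoice: the contract, the crate, the parcel, and the receipt.
That leaves the letter, the memo, the package, and the voucher with no forced order relative to the invoice — 4.

4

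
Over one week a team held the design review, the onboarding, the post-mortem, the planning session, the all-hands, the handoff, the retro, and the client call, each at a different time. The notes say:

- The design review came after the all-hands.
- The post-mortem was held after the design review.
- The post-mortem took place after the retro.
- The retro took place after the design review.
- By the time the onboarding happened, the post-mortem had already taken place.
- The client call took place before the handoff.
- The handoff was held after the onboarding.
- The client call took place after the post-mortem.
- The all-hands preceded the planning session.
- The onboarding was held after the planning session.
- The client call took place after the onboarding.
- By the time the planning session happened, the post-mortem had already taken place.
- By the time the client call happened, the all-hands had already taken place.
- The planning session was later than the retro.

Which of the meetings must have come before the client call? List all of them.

the all-hands, the design review, the onboarding, the planning session, the post-mortem, the retro

Directly stated before the client call: the all-hands, the onboarding, and the post-mortem.
The design review reaches the client call via the design review → the post-mortem → the client call.
The planning session reaches the client call via the planning session → the onboarding → the client call.
The retro reaches the client call via the retro → the post-mortem → the client call.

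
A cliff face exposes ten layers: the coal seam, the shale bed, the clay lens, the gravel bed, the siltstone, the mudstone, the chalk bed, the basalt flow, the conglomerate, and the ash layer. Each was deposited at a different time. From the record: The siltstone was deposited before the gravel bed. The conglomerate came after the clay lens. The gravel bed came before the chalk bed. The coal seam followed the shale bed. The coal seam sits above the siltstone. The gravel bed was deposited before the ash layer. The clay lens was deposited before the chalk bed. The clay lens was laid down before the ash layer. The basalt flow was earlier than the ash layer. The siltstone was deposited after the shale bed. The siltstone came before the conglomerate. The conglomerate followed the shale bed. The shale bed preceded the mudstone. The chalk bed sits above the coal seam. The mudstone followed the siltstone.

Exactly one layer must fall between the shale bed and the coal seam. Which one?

the siltstone

Tracing the constraints gives the shale bed → the siltstone → the coal seam, so the siltstone sits after the shale bed and before the coal seam.
No other layer is forced both after the shale bed and before the coal seam.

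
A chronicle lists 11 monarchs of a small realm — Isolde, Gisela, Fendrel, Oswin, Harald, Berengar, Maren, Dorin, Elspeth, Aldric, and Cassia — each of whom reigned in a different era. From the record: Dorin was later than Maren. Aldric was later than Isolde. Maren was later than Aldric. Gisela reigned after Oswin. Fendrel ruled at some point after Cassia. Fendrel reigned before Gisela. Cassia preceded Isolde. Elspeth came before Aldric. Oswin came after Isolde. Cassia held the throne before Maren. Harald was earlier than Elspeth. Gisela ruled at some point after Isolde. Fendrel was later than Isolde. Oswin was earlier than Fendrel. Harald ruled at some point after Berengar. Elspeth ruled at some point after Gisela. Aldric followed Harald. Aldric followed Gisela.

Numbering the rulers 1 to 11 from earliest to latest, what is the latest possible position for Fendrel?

Fendrel must come before Aldric, Dorin, Elspeth, Gisela, and Maren — 5 rulers forced after them.
Everything else can be placed before Fendrel in some valid order, so Fendrel can sit as late as position 11 − 5 = 6.

6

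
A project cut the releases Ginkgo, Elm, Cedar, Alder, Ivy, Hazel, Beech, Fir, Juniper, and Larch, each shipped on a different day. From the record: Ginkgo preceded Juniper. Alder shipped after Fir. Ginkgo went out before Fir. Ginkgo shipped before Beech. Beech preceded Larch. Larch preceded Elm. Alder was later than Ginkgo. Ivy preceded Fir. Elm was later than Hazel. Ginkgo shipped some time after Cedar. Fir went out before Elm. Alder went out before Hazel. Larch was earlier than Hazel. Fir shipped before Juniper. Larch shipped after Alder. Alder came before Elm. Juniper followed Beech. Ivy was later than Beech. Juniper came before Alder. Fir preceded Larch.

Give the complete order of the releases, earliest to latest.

Cedar, Ginkgo, Beech, Ivy, Fir, Juniper, Alder, Larch, Hazel, Elm

The constraints fix every adjacent pair, so only one ordering works:
Cedar → Ginkgo → Beech → Ivy → Fir → Juniper → Alder → Larch → Hazel → Elm.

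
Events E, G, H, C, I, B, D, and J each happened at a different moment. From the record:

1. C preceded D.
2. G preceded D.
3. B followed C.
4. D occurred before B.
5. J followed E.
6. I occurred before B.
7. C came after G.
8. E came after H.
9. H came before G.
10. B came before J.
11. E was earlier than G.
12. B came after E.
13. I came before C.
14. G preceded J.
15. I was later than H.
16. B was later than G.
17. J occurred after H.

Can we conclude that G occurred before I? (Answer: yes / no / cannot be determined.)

cannot be determined

No chain of stated constraints runs from G to I, and none runs from I to G either.
So the relative order of G and I is not fixed by the given facts.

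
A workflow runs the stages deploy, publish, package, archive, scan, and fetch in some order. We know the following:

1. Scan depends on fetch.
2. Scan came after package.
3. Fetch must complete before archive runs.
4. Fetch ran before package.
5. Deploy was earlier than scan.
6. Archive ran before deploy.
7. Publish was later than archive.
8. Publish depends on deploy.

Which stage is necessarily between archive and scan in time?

Tracing the constraints gives archive → deploy → scan, so deploy sits after archive and before scan.
No other stage is forced both after archive and before scan.

deploy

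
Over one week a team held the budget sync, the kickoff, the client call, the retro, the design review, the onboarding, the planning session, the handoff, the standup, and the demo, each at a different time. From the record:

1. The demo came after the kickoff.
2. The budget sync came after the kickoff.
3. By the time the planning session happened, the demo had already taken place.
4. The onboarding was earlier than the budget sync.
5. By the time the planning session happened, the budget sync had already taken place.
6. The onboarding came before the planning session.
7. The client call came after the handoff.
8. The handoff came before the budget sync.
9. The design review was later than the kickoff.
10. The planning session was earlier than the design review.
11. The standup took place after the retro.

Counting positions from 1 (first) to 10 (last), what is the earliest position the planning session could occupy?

The budget sync, the demo, the handoff, the kickoff, and the onboarding must all come before the planning session — 5 forced predecessors.
Nothing else is forced ahead of the planning session, so its earliest slot is position 5 + 1 = 6.

6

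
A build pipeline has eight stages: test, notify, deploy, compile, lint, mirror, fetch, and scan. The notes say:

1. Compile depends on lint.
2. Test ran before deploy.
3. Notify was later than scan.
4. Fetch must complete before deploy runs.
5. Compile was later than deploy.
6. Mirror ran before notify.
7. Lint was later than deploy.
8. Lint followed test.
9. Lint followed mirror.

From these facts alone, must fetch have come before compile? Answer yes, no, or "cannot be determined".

Chain the constraints: fetch → deploy → compile. Each link is directly stated, so fetch comes before compile.

yes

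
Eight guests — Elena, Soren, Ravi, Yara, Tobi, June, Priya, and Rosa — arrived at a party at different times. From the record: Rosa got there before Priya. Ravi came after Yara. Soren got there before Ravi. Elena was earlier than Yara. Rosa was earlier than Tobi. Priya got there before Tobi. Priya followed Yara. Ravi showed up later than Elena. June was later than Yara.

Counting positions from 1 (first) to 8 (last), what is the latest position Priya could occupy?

7

Priya must come before Tobi — 1 guest forced after them.
Everything else can be placed before Priya in some valid order, so Priya can sit as late as position 8 − 1 = 7.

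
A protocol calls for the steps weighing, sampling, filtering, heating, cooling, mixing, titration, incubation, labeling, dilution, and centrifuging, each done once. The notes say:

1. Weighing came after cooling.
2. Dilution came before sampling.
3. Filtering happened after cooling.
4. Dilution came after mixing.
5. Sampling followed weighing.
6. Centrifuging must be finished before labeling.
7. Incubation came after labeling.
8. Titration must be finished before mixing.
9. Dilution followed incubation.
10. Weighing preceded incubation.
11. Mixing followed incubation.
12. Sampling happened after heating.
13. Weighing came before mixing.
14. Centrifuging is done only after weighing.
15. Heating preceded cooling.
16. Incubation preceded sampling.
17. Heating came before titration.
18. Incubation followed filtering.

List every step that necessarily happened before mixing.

centrifuging, cooling, filtering, heating, incubation, labeling, titration, weighing

Directly stated before mixing: incubation, titration, and weighing.
Centrifuging reaches mixing via centrifuging → labeling → incubation → mixing.
Cooling reaches mixing via cooling → weighing → mixing.
Filtering reaches mixing via filtering → incubation → mixing.
Likewise heating and labeling each reach mixing by chaining the stated constraints.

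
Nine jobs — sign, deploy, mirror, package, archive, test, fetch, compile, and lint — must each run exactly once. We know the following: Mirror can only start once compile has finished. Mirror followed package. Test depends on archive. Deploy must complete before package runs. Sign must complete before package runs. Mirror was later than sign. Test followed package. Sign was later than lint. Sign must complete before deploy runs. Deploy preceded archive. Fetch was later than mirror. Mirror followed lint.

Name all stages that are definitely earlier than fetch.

Directly stated before fetch: mirror.
Compile reaches fetch via compile → mirror → fetch.
Deploy reaches fetch via deploy → package → mirror → fetch.
Lint reaches fetch via lint → mirror → fetch.
Likewise package and sign each reach fetch by chaining the stated constraints.

compile, deploy, lint, mirror, package, sign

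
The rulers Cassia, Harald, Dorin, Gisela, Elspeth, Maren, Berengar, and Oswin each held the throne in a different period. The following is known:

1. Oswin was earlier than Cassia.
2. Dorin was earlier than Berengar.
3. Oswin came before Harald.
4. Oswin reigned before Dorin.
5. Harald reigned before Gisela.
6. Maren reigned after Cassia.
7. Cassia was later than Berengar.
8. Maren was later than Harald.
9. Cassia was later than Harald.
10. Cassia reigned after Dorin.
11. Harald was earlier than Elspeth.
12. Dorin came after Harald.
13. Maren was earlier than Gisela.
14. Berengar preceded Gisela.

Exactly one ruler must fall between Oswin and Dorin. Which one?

Harald

Tracing the constraints gives Oswin → Harald → Dorin, so Harald sits after Oswin and before Dorin.
No other ruler is forced both after Oswin and before Dorin.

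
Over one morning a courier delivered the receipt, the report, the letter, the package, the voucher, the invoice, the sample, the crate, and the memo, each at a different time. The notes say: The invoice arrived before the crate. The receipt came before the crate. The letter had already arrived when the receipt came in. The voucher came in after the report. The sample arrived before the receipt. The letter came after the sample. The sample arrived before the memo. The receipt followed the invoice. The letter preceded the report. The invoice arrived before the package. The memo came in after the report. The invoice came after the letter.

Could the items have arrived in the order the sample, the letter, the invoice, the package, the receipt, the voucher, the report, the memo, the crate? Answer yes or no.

no

The constraints require the report before the voucher, but in the proposed sequence the voucher appears ahead of the report. That one violation is enough.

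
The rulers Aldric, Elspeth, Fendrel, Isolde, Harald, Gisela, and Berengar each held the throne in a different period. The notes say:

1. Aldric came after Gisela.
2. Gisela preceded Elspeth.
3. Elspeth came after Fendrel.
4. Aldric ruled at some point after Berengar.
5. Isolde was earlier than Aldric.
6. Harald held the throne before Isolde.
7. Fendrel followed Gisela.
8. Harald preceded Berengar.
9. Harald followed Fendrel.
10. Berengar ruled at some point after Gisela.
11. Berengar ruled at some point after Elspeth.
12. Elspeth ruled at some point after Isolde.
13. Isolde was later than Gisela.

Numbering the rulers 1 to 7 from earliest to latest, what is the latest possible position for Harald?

3

Harald must come before Aldric, Berengar, Elspeth, and Isolde — 4 rulers forced after them.
Everything else can be placed before Harald in some valid order, so Harald can sit as late as position 7 − 4 = 3.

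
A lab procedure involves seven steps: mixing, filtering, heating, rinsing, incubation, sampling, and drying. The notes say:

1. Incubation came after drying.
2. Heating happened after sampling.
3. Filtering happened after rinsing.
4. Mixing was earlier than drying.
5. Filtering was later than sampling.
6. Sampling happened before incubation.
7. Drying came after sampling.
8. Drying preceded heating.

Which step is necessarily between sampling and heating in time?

drying

Tracing the constraints gives sampling → drying → heating, so drying sits after sampling and before heating.
No other step is forced both after sampling and before heating.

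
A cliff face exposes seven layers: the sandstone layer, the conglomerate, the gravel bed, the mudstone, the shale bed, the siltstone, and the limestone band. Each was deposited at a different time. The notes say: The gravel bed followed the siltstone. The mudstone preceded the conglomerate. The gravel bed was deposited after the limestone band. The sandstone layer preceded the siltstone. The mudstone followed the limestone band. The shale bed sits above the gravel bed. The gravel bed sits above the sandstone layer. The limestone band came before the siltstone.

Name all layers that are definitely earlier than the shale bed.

the gravel bed, the limestone band, the sandstone layer, the siltstone

Directly stated before the shale bed: the gravel bed.
The limestone band reaches the shale bed via the limestone band → the gravel bed → the shale bed.
The sandstone layer reaches the shale bed via the sandstone layer → the gravel bed → the shale bed.
The siltstone reaches the shale bed via the siltstone → the gravel bed → the shale bed.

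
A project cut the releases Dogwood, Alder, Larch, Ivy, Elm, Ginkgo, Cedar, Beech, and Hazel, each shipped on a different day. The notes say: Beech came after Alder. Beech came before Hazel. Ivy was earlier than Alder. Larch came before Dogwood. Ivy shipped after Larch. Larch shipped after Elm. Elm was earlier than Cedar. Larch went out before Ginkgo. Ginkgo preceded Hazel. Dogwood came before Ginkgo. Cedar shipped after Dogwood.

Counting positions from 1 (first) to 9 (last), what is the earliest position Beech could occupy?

5

Alder, Elm, Ivy, and Larch must all come before Beech — 4 forced predecessors.
Nothing else is forced ahead of Beech, so its earliest slot is position 4 + 1 = 5.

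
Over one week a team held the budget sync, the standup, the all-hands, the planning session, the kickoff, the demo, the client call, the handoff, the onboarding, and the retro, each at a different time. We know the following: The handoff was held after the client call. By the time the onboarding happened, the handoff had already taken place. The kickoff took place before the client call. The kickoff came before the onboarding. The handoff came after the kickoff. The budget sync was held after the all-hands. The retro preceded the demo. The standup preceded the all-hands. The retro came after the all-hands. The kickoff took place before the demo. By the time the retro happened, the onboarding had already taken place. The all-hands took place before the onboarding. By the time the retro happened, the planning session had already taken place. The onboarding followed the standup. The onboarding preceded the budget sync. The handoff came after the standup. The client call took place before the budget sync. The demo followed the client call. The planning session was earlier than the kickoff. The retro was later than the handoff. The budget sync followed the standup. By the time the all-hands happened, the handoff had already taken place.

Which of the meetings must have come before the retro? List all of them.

the all-hands, the client call, the handoff, the kickoff, the onboarding, the planning session, the standup

Directly stated before the retro: the all-hands, the handoff, the onboarding, and the planning session.
The client call reaches the retro via the client call → the handoff → the retro.
The kickoff reaches the retro via the kickoff → the handoff → the retro.
The standup reaches the retro via the standup → the onboarding → the retro.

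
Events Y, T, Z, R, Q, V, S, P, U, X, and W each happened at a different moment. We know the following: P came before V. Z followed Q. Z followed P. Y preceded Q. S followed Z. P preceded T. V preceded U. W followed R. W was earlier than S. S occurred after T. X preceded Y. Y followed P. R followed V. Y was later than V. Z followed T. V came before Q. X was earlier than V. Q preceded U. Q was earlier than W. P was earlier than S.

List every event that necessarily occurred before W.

Directly stated before W: Q and R.
P reaches W via P → V → Q → W.
V reaches W via V → Q → W.
X reaches W via X → V → Q → W.
Likewise Y reaches W by chaining the stated constraints.

P, Q, R, V, X, Y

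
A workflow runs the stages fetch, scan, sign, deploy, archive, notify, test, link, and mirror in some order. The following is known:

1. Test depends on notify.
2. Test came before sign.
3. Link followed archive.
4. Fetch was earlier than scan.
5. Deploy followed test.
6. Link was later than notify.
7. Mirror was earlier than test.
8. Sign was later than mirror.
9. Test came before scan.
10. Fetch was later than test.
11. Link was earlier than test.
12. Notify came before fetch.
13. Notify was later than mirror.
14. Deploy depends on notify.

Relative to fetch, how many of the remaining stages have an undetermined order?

2

Forced before fetch: archive, link, mirror, notify, and test; forced after fetch: scan.
That leaves deploy and sign with no forced order relative to fetch — 2.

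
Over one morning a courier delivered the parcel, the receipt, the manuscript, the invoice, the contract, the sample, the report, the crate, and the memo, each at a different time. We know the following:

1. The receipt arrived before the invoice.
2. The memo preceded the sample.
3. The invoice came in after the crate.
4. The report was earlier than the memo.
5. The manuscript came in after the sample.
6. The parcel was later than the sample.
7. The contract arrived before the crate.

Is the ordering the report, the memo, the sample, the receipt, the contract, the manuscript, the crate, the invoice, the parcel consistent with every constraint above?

yes

Check each stated constraint against the proposed order — e.g. the receipt is ahead of the invoice; the sample is ahead of the parcel. Every pair is in the required order; nothing is violated.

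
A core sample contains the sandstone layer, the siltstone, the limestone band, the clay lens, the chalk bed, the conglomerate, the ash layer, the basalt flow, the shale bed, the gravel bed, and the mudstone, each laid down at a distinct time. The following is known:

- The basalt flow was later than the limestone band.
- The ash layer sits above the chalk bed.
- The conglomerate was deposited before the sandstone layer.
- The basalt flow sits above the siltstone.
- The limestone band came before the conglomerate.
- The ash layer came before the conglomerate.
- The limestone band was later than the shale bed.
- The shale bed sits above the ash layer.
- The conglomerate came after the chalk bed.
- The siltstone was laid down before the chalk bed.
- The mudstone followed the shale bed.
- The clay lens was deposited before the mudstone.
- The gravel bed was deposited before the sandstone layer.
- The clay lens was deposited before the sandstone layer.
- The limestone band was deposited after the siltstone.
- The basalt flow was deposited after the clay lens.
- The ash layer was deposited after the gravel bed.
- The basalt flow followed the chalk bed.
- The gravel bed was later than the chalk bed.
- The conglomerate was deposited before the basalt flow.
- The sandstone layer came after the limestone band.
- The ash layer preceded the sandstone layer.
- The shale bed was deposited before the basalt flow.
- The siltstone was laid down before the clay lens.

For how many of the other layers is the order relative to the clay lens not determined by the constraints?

Forced before the clay lens: the siltstone; forced after the clay lens: the basalt flow, the mudstone, and the sandstone layer.
That leaves the ash layer, the chalk bed, the conglomerate, the gravel bed, the limestone band, and the shale bed with no forced order relative to the clay lens — 6.

6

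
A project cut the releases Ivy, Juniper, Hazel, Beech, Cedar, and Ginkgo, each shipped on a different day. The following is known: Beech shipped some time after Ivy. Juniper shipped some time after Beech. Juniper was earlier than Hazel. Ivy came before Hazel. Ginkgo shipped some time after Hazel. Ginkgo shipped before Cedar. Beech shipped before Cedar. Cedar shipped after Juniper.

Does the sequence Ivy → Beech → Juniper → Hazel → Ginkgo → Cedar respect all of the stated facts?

yes

Check each stated constraint against the proposed order — e.g. Ivy is ahead of Hazel; Beech is ahead of Cedar. Every pair is in the required order; nothing is violated.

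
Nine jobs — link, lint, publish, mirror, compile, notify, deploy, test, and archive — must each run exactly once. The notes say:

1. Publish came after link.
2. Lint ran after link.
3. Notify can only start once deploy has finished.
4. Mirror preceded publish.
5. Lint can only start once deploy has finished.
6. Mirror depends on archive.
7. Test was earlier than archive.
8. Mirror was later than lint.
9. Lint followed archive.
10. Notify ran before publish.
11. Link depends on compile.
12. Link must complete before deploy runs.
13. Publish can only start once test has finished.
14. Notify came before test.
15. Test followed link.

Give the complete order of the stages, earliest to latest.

compile, link, deploy, notify, test, archive, lint, mirror, publish

The constraints fix every adjacent pair, so only one ordering works:
compile → link → deploy → notify → test → archive → lint → mirror → publish.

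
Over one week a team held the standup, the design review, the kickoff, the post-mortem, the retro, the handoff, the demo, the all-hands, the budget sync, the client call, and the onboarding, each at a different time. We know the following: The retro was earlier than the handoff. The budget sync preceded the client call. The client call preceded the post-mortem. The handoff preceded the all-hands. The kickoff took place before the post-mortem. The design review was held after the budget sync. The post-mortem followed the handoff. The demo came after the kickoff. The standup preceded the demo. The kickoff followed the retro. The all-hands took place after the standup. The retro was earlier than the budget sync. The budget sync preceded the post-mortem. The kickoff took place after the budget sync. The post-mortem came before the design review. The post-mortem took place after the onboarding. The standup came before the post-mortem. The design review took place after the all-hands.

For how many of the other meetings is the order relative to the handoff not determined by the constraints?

6

Forced before the handoff: the retro; forced after the handoff: the all-hands, the design review, and the post-mortem.
That leaves the budget sync, the client call, the demo, the kickoff, the onboarding, and the standup with no forced order relative to the handoff — 6.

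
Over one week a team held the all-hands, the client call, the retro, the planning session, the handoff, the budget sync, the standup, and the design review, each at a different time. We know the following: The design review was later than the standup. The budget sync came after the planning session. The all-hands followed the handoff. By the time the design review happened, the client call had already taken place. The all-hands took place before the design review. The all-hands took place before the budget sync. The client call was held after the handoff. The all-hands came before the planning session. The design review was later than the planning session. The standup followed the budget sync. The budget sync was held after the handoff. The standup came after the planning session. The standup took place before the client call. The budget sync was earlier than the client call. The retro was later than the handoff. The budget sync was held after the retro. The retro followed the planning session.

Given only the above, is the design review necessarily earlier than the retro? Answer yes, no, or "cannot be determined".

Tracing the constraints gives the retro → the budget sync → the client call → the design review, so the retro must come before the design review.
That means the design review cannot be before the retro.

no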